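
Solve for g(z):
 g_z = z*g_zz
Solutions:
 g(z) = C1 + C2*z^2


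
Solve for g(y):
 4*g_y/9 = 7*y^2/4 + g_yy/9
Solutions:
 g(y) = C1 + C2*exp(4*y) + 21*y^3/16 + 63*y^2/64 + 63*y/128


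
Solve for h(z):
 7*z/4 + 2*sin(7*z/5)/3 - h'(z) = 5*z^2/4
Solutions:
 h(z) = C1 - 5*z^3/12 + 7*z^2/8 - 10*cos(7*z/5)/21


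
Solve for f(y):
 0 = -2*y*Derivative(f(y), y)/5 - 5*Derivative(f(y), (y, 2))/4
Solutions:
 f(y) = C1 + C2*erf(2*y/5)


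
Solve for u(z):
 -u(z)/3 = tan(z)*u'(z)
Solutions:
 u(z) = C1/sin(z)^(1/3)


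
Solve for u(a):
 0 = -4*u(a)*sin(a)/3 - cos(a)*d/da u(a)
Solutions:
 u(a) = C1*cos(a)^(4/3)


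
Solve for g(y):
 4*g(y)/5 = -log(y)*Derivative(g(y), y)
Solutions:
 g(y) = C1*exp(-4*li(y)/5)


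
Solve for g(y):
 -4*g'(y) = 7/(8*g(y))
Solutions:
 g(y) = -sqrt(C1 - 7*y)/4
 g(y) = sqrt(C1 - 7*y)/4


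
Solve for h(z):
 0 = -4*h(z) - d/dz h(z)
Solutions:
 h(z) = C1*exp(-4*z)


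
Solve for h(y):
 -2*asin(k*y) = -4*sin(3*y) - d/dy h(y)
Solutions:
 h(y) = C1 + 2*Piecewise((y*asin(k*y) + sqrt(-k^2*y^2 + 1)/k, Ne(k, 0)), (0, True)) + 4*cos(3*y)/3


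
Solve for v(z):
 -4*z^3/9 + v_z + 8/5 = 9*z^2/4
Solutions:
 v(z) = C1 + z^4/9 + 3*z^3/4 - 8*z/5


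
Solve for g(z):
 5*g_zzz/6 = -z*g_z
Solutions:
 g(z) = C1 + Integral(C2*airyai(-5^(2/3)*6^(1/3)*z/5) + C3*airybi(-5^(2/3)*6^(1/3)*z/5), z)


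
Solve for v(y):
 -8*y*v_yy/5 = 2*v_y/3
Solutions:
 v(y) = C1 + C2*y^(7/12)


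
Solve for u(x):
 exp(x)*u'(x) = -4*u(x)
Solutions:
 u(x) = C1*exp(4*exp(-x))


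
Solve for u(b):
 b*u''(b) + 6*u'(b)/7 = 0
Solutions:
 u(b) = C1 + C2*b^(1/7)


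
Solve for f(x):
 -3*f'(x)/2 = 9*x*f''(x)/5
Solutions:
 f(x) = C1 + C2*x^(1/6)


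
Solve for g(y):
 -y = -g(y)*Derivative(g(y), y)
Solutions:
 g(y) = -sqrt(C1 + y^2)
 g(y) = sqrt(C1 + y^2)


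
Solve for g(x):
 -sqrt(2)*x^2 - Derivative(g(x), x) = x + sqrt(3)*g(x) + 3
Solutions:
 g(x) = C1*exp(-sqrt(3)*x) - sqrt(6)*x^2/3 - sqrt(3)*x/3 + 2*sqrt(2)*x/3 - sqrt(3) - 2*sqrt(6)/9 + 1/3


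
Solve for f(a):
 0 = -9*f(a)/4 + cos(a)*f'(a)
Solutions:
 f(a) = C1*(sin(a) + 1)^(9/8)/(sin(a) - 1)^(9/8)


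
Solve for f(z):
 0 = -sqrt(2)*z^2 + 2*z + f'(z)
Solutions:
 f(z) = C1 + sqrt(2)*z^3/3 - z^2


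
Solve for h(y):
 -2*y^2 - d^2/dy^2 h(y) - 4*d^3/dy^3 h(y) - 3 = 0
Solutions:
 h(y) = C1 + C2*y + C3*exp(-y/4) - y^4/6 + 8*y^3/3 - 67*y^2/2


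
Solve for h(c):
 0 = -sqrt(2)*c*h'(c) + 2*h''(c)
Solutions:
 h(c) = C1 + C2*erfi(2^(1/4)*c/2)


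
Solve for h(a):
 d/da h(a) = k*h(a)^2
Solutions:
 h(a) = -1/(C1 + a*k)


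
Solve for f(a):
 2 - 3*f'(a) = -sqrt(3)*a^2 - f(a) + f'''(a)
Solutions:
 f(a) = C1*exp(2^(1/3)*a*(-2^(1/3)*(1 + sqrt(5))^(1/3) + 2/(1 + sqrt(5))^(1/3))/4)*sin(2^(1/3)*sqrt(3)*a*(2/(1 + sqrt(5))^(1/3) + 2^(1/3)*(1 + sqrt(5))^(1/3))/4) + C2*exp(2^(1/3)*a*(-2^(1/3)*(1 + sqrt(5))^(1/3) + 2/(1 + sqrt(5))^(1/3))/4)*cos(2^(1/3)*sqrt(3)*a*(2/(1 + sqrt(5))^(1/3) + 2^(1/3)*(1 + sqrt(5))^(1/3))/4) + C3*exp(2^(1/3)*a*(-1/(1 + sqrt(5))^(1/3) + 2^(1/3)*(1 + sqrt(5))^(1/3)/2)) - sqrt(3)*a^2 - 6*sqrt(3)*a - 18*sqrt(3) - 2


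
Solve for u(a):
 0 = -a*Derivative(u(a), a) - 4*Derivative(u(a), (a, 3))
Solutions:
 u(a) = C1 + Integral(C2*airyai(-2^(1/3)*a/2) + C3*airybi(-2^(1/3)*a/2), a)


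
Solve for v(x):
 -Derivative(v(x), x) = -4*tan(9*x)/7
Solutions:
 v(x) = C1 - 4*log(cos(9*x))/63


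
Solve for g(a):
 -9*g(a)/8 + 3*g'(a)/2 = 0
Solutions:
 g(a) = C1*exp(3*a/4)


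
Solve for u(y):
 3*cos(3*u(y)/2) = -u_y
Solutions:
 u(y) = -2*asin((C1 + exp(9*y))/(C1 - exp(9*y)))/3 + 2*pi/3
 u(y) = 2*asin((C1 + exp(9*y))/(C1 - exp(9*y)))/3


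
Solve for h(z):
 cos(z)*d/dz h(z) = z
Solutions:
 h(z) = C1 + Integral(z/cos(z), z)


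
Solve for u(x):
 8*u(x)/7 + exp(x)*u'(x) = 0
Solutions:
 u(x) = C1*exp(8*exp(-x)/7)


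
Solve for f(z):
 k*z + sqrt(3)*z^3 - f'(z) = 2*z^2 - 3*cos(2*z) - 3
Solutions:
 f(z) = C1 + k*z^2/2 + sqrt(3)*z^4/4 - 2*z^3/3 + 3*z + 3*sin(z)*cos(z)


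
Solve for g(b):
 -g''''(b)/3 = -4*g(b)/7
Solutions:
 g(b) = C1*exp(-sqrt(2)*3^(1/4)*7^(3/4)*b/7) + C2*exp(sqrt(2)*3^(1/4)*7^(3/4)*b/7) + C3*sin(sqrt(2)*3^(1/4)*7^(3/4)*b/7) + C4*cos(sqrt(2)*3^(1/4)*7^(3/4)*b/7)


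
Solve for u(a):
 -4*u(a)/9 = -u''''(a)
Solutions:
 u(a) = C1*exp(-sqrt(6)*a/3) + C2*exp(sqrt(6)*a/3) + C3*sin(sqrt(6)*a/3) + C4*cos(sqrt(6)*a/3)


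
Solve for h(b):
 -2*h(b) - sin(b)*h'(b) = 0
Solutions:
 h(b) = C1*(cos(b) + 1)/(cos(b) - 1)


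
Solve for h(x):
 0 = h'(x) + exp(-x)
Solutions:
 h(x) = C1 + exp(-x)


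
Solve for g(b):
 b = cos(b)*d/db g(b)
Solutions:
 g(b) = C1 + Integral(b/cos(b), b)


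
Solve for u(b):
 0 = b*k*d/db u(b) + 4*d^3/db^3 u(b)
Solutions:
 u(b) = C1 + Integral(C2*airyai(2^(1/3)*b*(-k)^(1/3)/2) + C3*airybi(2^(1/3)*b*(-k)^(1/3)/2), b)


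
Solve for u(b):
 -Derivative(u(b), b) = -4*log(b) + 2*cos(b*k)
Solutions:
 u(b) = C1 + 4*b*log(b) - 4*b - 2*Piecewise((sin(b*k)/k, Ne(k, 0)), (b, True))


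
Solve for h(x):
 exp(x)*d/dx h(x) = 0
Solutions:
 h(x) = C1


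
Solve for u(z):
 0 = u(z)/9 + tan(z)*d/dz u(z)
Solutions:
 u(z) = C1/sin(z)^(1/9)


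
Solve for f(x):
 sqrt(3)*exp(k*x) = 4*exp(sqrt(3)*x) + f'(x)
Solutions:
 f(x) = C1 - 4*sqrt(3)*exp(sqrt(3)*x)/3 + sqrt(3)*exp(k*x)/k


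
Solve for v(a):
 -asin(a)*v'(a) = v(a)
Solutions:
 v(a) = C1*exp(-Integral(1/asin(a), a))


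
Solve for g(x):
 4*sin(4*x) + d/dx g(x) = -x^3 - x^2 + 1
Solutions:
 g(x) = C1 - x^4/4 - x^3/3 + x + cos(4*x)


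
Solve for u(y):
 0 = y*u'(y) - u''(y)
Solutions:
 u(y) = C1 + C2*erfi(sqrt(2)*y/2)


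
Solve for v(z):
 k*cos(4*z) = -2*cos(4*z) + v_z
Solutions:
 v(z) = C1 + k*sin(4*z)/4 + sin(4*z)/2


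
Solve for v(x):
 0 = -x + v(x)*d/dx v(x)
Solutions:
 v(x) = -sqrt(C1 + x^2)
 v(x) = sqrt(C1 + x^2)


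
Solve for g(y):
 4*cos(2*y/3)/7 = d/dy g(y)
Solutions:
 g(y) = C1 + 6*sin(2*y/3)/7


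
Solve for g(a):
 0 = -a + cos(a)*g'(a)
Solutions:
 g(a) = C1 + Integral(a/cos(a), a)


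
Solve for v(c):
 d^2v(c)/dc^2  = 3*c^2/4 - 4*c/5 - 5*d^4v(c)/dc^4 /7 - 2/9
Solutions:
 v(c) = C1 + C2*c + C3*sin(sqrt(35)*c/5) + C4*cos(sqrt(35)*c/5) + c^4/16 - 2*c^3/15 - 163*c^2/252


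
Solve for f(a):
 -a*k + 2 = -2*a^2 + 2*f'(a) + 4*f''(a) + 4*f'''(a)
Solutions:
 f(a) = C1 + a^3/3 - a^2*k/4 - 2*a^2 + a*k + 5*a + (C2*sin(a/2) + C3*cos(a/2))*exp(-a/2)


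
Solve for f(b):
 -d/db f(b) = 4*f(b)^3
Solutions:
 f(b) = -sqrt(2)*sqrt(-1/(C1 - 4*b))/2
 f(b) = sqrt(2)*sqrt(-1/(C1 - 4*b))/2


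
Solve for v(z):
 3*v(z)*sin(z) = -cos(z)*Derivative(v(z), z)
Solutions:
 v(z) = C1*cos(z)^3


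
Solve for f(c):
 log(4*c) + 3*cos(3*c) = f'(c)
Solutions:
 f(c) = C1 + c*log(c) - c + 2*c*log(2) + sin(3*c)


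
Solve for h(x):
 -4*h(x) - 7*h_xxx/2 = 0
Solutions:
 h(x) = C3*exp(-2*7^(2/3)*x/7) + (C1*sin(sqrt(3)*7^(2/3)*x/7) + C2*cos(sqrt(3)*7^(2/3)*x/7))*exp(7^(2/3)*x/7)


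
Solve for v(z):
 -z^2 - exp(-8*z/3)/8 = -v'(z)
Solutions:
 v(z) = C1 + z^3/3 - 3*exp(-8*z/3)/64


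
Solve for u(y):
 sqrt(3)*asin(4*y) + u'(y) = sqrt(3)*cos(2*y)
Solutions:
 u(y) = C1 - sqrt(3)*(y*asin(4*y) + sqrt(1 - 16*y^2)/4) + sqrt(3)*sin(2*y)/2


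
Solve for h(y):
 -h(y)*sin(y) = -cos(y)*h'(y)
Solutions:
 h(y) = C1/cos(y)


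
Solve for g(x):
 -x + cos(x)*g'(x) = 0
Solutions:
 g(x) = C1 + Integral(x/cos(x), x)


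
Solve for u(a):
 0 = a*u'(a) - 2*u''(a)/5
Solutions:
 u(a) = C1 + C2*erfi(sqrt(5)*a/2)


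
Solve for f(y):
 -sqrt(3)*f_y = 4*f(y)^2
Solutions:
 f(y) = 3/(C1 + 4*sqrt(3)*y)


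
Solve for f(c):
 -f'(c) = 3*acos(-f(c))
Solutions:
 Integral(1/acos(-_y), (_y, f(c))) = C1 - 3*c


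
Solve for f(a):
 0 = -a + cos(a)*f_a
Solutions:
 f(a) = C1 + Integral(a/cos(a), a)


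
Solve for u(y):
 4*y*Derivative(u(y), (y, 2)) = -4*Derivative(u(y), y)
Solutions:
 u(y) = C1 + C2*log(y)


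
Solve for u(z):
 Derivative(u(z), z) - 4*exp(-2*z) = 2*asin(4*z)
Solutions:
 u(z) = C1 + 2*z*asin(4*z) + sqrt(1 - 16*z^2)/2 - 2*exp(-2*z)


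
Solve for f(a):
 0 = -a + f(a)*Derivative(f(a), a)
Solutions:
 f(a) = -sqrt(C1 + a^2)
 f(a) = sqrt(C1 + a^2)


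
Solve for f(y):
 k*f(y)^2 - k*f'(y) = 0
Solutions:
 f(y) = -1/(C1 + y)


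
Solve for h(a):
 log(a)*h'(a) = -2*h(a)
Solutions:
 h(a) = C1*exp(-2*li(a))


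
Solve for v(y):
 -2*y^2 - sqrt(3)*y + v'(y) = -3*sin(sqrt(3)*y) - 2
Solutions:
 v(y) = C1 + 2*y^3/3 + sqrt(3)*y^2/2 - 2*y + sqrt(3)*cos(sqrt(3)*y)


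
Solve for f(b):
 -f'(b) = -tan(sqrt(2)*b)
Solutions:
 f(b) = C1 - sqrt(2)*log(cos(sqrt(2)*b))/2


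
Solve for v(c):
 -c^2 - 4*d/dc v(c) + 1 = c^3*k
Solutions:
 v(c) = C1 - c^4*k/16 - c^3/12 + c/4


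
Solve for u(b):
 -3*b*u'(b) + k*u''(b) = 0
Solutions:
 u(b) = C1 + C2*erf(sqrt(6)*b*sqrt(-1/k)/2)/sqrt(-1/k)


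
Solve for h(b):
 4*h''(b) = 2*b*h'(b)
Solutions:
 h(b) = C1 + C2*erfi(b/2)


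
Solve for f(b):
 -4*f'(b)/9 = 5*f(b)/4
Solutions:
 f(b) = C1*exp(-45*b/16)


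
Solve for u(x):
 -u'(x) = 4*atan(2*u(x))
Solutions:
 Integral(1/atan(2*_y), (_y, u(x))) = C1 - 4*x


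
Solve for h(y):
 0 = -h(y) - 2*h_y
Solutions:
 h(y) = C1*exp(-y/2)


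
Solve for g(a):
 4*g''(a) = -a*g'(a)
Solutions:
 g(a) = C1 + C2*erf(sqrt(2)*a/4)


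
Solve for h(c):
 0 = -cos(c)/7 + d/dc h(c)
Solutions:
 h(c) = C1 + sin(c)/7


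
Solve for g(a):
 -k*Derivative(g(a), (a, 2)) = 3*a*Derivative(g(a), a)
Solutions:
 g(a) = C1 + C2*sqrt(k)*erf(sqrt(6)*a*sqrt(1/k)/2)


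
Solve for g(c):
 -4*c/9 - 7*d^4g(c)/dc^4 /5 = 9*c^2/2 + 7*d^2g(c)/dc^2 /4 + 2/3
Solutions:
 g(c) = C1 + C2*c + C3*sin(sqrt(5)*c/2) + C4*cos(sqrt(5)*c/2) - 3*c^4/14 - 8*c^3/189 + 28*c^2/15


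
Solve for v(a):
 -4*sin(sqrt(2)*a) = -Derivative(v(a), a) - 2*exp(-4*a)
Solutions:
 v(a) = C1 - 2*sqrt(2)*cos(sqrt(2)*a) + exp(-4*a)/2


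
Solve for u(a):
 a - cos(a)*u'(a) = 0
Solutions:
 u(a) = C1 + Integral(a/cos(a), a)


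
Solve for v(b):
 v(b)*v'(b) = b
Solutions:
 v(b) = -sqrt(C1 + b^2)
 v(b) = sqrt(C1 + b^2)


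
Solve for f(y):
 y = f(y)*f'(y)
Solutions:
 f(y) = -sqrt(C1 + y^2)
 f(y) = sqrt(C1 + y^2)


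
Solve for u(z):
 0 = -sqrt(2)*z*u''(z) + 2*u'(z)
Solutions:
 u(z) = C1 + C2*z^(1 + sqrt(2))


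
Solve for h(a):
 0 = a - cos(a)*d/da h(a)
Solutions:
 h(a) = C1 + Integral(a/cos(a), a)


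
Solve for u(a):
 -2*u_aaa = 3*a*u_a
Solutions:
 u(a) = C1 + Integral(C2*airyai(-2^(2/3)*3^(1/3)*a/2) + C3*airybi(-2^(2/3)*3^(1/3)*a/2), a)


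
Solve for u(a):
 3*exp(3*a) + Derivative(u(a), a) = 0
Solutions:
 u(a) = C1 - exp(3*a)


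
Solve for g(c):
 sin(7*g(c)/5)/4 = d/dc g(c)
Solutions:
 -c/4 + 5*log(cos(7*g(c)/5) - 1)/14 - 5*log(cos(7*g(c)/5) + 1)/14 = C1


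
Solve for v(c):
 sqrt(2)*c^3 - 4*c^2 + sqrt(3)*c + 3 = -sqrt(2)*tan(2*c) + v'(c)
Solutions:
 v(c) = C1 + sqrt(2)*c^4/4 - 4*c^3/3 + sqrt(3)*c^2/2 + 3*c - sqrt(2)*log(cos(2*c))/2


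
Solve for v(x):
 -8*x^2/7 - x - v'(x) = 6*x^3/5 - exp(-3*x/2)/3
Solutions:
 v(x) = C1 - 3*x^4/10 - 8*x^3/21 - x^2/2 - 2*exp(-3*x/2)/9


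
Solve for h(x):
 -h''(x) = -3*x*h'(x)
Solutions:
 h(x) = C1 + C2*erfi(sqrt(6)*x/2)


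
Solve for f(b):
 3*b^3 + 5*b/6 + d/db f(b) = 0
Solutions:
 f(b) = C1 - 3*b^4/4 - 5*b^2/12


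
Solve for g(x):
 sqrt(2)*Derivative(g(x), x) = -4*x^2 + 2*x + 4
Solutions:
 g(x) = C1 - 2*sqrt(2)*x^3/3 + sqrt(2)*x^2/2 + 2*sqrt(2)*x


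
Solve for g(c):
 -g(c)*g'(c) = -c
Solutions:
 g(c) = -sqrt(C1 + c^2)
 g(c) = sqrt(C1 + c^2)


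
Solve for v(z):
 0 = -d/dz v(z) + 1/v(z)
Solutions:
 v(z) = -sqrt(C1 + 2*z)
 v(z) = sqrt(C1 + 2*z)


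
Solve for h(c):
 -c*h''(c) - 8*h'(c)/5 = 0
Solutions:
 h(c) = C1 + C2/c^(3/5)


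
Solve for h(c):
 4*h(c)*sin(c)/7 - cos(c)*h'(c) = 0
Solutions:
 h(c) = C1/cos(c)^(4/7)


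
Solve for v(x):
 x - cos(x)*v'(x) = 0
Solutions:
 v(x) = C1 + Integral(x/cos(x), x)


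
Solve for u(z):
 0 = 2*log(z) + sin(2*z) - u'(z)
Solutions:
 u(z) = C1 + 2*z*log(z) - 2*z - cos(2*z)/2


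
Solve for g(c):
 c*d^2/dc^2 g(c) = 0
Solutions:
 g(c) = C1 + C2*c


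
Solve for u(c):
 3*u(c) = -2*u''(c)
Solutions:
 u(c) = C1*sin(sqrt(6)*c/2) + C2*cos(sqrt(6)*c/2)


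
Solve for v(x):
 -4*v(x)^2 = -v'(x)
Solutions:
 v(x) = -1/(C1 + 4*x)


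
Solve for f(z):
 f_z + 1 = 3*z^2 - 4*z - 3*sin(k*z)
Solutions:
 f(z) = C1 + z^3 - 2*z^2 - z + 3*cos(k*z)/k


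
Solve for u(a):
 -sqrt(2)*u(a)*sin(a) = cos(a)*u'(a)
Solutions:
 u(a) = C1*cos(a)^(sqrt(2))


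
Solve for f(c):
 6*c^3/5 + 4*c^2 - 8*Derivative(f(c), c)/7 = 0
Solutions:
 f(c) = C1 + 21*c^4/80 + 7*c^3/6


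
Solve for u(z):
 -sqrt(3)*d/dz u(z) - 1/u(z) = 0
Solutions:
 u(z) = -sqrt(C1 - 6*sqrt(3)*z)/3
 u(z) = sqrt(C1 - 6*sqrt(3)*z)/3


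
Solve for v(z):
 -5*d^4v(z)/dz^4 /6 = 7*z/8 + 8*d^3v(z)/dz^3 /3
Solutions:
 v(z) = C1 + C2*z + C3*z^2 + C4*exp(-16*z/5) - 7*z^4/512 + 35*z^3/2048


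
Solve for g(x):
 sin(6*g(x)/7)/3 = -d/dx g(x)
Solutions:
 x/3 + 7*log(cos(6*g(x)/7) - 1)/12 - 7*log(cos(6*g(x)/7) + 1)/12 = C1


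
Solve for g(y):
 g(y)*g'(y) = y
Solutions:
 g(y) = -sqrt(C1 + y^2)
 g(y) = sqrt(C1 + y^2)


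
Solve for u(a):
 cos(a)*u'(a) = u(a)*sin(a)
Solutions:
 u(a) = C1/cos(a)


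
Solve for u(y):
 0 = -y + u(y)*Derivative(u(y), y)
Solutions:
 u(y) = -sqrt(C1 + y^2)
 u(y) = sqrt(C1 + y^2)


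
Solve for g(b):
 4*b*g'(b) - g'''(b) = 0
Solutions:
 g(b) = C1 + Integral(C2*airyai(2^(2/3)*b) + C3*airybi(2^(2/3)*b), b)


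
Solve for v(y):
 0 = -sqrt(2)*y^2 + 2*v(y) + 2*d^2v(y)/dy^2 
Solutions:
 v(y) = C1*sin(y) + C2*cos(y) + sqrt(2)*y^2/2 - sqrt(2)


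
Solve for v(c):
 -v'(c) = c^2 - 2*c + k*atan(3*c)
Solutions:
 v(c) = C1 - c^3/3 + c^2 - k*(c*atan(3*c) - log(9*c^2 + 1)/6)


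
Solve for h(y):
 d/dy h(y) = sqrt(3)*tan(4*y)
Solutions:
 h(y) = C1 - sqrt(3)*log(cos(4*y))/4


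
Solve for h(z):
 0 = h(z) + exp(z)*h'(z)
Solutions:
 h(z) = C1*exp(exp(-z))


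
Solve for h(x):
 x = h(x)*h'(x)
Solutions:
 h(x) = -sqrt(C1 + x^2)
 h(x) = sqrt(C1 + x^2)


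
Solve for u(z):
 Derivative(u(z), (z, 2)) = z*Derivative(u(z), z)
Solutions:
 u(z) = C1 + C2*erfi(sqrt(2)*z/2)


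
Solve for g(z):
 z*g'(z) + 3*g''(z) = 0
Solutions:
 g(z) = C1 + C2*erf(sqrt(6)*z/6)


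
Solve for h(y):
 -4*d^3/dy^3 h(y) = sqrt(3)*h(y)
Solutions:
 h(y) = C3*exp(-2^(1/3)*3^(1/6)*y/2) + (C1*sin(2^(1/3)*3^(2/3)*y/4) + C2*cos(2^(1/3)*3^(2/3)*y/4))*exp(2^(1/3)*3^(1/6)*y/4)


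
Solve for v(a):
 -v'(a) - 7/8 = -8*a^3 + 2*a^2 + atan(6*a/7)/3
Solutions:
 v(a) = C1 + 2*a^4 - 2*a^3/3 - a*atan(6*a/7)/3 - 7*a/8 + 7*log(36*a^2 + 49)/36


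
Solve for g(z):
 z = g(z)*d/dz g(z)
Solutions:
 g(z) = -sqrt(C1 + z^2)
 g(z) = sqrt(C1 + z^2)


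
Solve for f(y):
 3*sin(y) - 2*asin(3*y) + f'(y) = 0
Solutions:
 f(y) = C1 + 2*y*asin(3*y) + 2*sqrt(1 - 9*y^2)/3 + 3*cos(y)


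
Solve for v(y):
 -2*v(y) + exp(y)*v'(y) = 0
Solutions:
 v(y) = C1*exp(-2*exp(-y))


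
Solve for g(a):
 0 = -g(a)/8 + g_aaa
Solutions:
 g(a) = C3*exp(a/2) + (C1*sin(sqrt(3)*a/4) + C2*cos(sqrt(3)*a/4))*exp(-a/4)


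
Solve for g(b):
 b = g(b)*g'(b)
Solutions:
 g(b) = -sqrt(C1 + b^2)
 g(b) = sqrt(C1 + b^2)


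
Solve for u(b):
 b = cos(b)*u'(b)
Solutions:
 u(b) = C1 + Integral(b/cos(b), b)


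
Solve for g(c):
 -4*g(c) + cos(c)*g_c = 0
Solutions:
 g(c) = C1*(sin(c)^2 + 2*sin(c) + 1)/(sin(c)^2 - 2*sin(c) + 1)


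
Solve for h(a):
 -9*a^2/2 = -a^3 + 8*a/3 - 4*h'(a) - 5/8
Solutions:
 h(a) = C1 - a^4/16 + 3*a^3/8 + a^2/3 - 5*a/32


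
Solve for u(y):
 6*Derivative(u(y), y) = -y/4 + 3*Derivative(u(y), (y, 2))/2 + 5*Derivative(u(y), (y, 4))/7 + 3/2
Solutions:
 u(y) = C1 + C2*exp(70^(1/3)*y*(-(60 + sqrt(3670))^(1/3) + 70^(1/3)/(60 + sqrt(3670))^(1/3))/20)*sin(sqrt(3)*70^(1/3)*y*(70^(1/3)/(60 + sqrt(3670))^(1/3) + (60 + sqrt(3670))^(1/3))/20) + C3*exp(70^(1/3)*y*(-(60 + sqrt(3670))^(1/3) + 70^(1/3)/(60 + sqrt(3670))^(1/3))/20)*cos(sqrt(3)*70^(1/3)*y*(70^(1/3)/(60 + sqrt(3670))^(1/3) + (60 + sqrt(3670))^(1/3))/20) + C4*exp(-70^(1/3)*y*(-(60 + sqrt(3670))^(1/3) + 70^(1/3)/(60 + sqrt(3670))^(1/3))/10) - y^2/48 + 23*y/96


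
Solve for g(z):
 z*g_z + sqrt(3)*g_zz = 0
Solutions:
 g(z) = C1 + C2*erf(sqrt(2)*3^(3/4)*z/6)


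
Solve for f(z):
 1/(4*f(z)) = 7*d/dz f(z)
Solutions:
 f(z) = -sqrt(C1 + 14*z)/14
 f(z) = sqrt(C1 + 14*z)/14


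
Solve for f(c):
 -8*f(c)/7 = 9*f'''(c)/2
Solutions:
 f(c) = C3*exp(-2*294^(1/3)*c/21) + (C1*sin(3^(5/6)*98^(1/3)*c/21) + C2*cos(3^(5/6)*98^(1/3)*c/21))*exp(294^(1/3)*c/21)


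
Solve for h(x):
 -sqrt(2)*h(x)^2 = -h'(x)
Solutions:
 h(x) = -1/(C1 + sqrt(2)*x)


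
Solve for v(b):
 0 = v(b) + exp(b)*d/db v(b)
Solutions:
 v(b) = C1*exp(exp(-b))


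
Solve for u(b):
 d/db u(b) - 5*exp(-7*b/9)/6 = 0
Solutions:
 u(b) = C1 - 15*exp(-7*b/9)/14


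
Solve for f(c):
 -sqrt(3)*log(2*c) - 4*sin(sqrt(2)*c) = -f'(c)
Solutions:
 f(c) = C1 + sqrt(3)*c*(log(c) - 1) + sqrt(3)*c*log(2) - 2*sqrt(2)*cos(sqrt(2)*c)


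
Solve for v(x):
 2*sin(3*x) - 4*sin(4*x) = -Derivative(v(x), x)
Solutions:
 v(x) = C1 + 2*cos(3*x)/3 - cos(4*x)


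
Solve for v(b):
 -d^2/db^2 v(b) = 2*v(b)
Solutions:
 v(b) = C1*sin(sqrt(2)*b) + C2*cos(sqrt(2)*b)


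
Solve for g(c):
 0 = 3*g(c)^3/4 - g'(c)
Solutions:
 g(c) = -sqrt(2)*sqrt(-1/(C1 + 3*c))
 g(c) = sqrt(2)*sqrt(-1/(C1 + 3*c))


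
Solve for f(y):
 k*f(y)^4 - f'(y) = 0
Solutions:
 f(y) = (-1/(C1 + 3*k*y))^(1/3)
 f(y) = (-1/(C1 + k*y))^(1/3)*(-3^(2/3) - 3*3^(1/6)*I)/6
 f(y) = (-1/(C1 + k*y))^(1/3)*(-3^(2/3) + 3*3^(1/6)*I)/6


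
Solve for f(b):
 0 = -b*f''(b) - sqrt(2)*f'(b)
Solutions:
 f(b) = C1 + C2*b^(1 - sqrt(2))


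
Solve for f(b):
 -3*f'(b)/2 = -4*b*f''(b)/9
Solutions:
 f(b) = C1 + C2*b^(35/8)


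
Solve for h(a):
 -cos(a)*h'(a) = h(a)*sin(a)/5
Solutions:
 h(a) = C1*cos(a)^(1/5)


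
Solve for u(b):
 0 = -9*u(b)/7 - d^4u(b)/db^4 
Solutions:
 u(b) = (C1*sin(sqrt(6)*7^(3/4)*b/14) + C2*cos(sqrt(6)*7^(3/4)*b/14))*exp(-sqrt(6)*7^(3/4)*b/14) + (C3*sin(sqrt(6)*7^(3/4)*b/14) + C4*cos(sqrt(6)*7^(3/4)*b/14))*exp(sqrt(6)*7^(3/4)*b/14)


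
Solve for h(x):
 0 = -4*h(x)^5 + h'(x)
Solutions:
 h(x) = -(-1/(C1 + 16*x))^(1/4)
 h(x) = (-1/(C1 + 16*x))^(1/4)
 h(x) = -I*(-1/(C1 + 16*x))^(1/4)
 h(x) = I*(-1/(C1 + 16*x))^(1/4)


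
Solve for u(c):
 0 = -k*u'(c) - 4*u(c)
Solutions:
 u(c) = C1*exp(-4*c/k)


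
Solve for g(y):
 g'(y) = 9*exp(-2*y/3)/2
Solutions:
 g(y) = C1 - 27*exp(-2*y/3)/4


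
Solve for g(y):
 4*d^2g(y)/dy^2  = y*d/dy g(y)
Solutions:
 g(y) = C1 + C2*erfi(sqrt(2)*y/4)


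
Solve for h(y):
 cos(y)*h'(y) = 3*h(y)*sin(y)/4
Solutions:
 h(y) = C1/cos(y)^(3/4)


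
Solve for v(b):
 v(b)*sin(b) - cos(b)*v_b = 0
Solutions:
 v(b) = C1/cos(b)


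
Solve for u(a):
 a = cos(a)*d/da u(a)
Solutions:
 u(a) = C1 + Integral(a/cos(a), a)


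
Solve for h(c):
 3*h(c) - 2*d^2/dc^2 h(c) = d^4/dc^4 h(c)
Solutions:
 h(c) = C1*exp(-c) + C2*exp(c) + C3*sin(sqrt(3)*c) + C4*cos(sqrt(3)*c)


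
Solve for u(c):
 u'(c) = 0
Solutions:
 u(c) = C1


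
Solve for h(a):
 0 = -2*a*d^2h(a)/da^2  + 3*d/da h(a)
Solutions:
 h(a) = C1 + C2*a^(5/2)


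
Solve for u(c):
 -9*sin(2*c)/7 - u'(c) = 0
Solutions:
 u(c) = C1 + 9*cos(2*c)/14


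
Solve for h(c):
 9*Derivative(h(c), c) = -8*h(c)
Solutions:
 h(c) = C1*exp(-8*c/9)


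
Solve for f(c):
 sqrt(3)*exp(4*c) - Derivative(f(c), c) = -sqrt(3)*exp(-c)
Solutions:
 f(c) = C1 + sqrt(3)*exp(4*c)/4 - sqrt(3)*exp(-c)


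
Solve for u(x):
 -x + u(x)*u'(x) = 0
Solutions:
 u(x) = -sqrt(C1 + x^2)
 u(x) = sqrt(C1 + x^2)


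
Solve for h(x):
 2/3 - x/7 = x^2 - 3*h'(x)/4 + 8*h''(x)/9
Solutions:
 h(x) = C1 + C2*exp(27*x/32) + 4*x^3/9 + 950*x^2/567 + 47192*x/15309


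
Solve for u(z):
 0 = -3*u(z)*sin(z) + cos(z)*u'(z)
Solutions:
 u(z) = C1/cos(z)^3


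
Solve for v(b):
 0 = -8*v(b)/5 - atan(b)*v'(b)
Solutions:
 v(b) = C1*exp(-8*Integral(1/atan(b), b)/5)


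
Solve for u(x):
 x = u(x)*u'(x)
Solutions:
 u(x) = -sqrt(C1 + x^2)
 u(x) = sqrt(C1 + x^2)


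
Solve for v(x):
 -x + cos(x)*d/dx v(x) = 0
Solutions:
 v(x) = C1 + Integral(x/cos(x), x)


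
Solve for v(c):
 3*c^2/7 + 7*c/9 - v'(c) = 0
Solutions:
 v(c) = C1 + c^3/7 + 7*c^2/18


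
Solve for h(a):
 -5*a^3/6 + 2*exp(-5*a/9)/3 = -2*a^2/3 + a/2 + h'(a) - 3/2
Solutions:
 h(a) = C1 - 5*a^4/24 + 2*a^3/9 - a^2/4 + 3*a/2 - 6*exp(-5*a/9)/5


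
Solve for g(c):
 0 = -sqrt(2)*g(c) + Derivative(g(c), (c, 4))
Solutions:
 g(c) = C1*exp(-2^(1/8)*c) + C2*exp(2^(1/8)*c) + C3*sin(2^(1/8)*c) + C4*cos(2^(1/8)*c)


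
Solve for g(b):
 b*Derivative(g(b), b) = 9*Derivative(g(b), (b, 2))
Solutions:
 g(b) = C1 + C2*erfi(sqrt(2)*b/6)


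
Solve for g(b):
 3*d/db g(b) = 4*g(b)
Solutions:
 g(b) = C1*exp(4*b/3)


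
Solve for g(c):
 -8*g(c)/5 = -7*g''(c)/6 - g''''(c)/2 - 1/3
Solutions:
 g(c) = C1*exp(-sqrt(30)*c*sqrt(-35 + sqrt(4105))/30) + C2*exp(sqrt(30)*c*sqrt(-35 + sqrt(4105))/30) + C3*sin(sqrt(30)*c*sqrt(35 + sqrt(4105))/30) + C4*cos(sqrt(30)*c*sqrt(35 + sqrt(4105))/30) + 5/24


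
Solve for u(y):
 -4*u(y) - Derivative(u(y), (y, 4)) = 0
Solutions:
 u(y) = (C1*sin(y) + C2*cos(y))*exp(-y) + (C3*sin(y) + C4*cos(y))*exp(y)


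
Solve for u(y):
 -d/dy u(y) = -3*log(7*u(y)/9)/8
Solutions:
 8*Integral(1/(-log(_y) - log(7) + 2*log(3)), (_y, u(y)))/3 = C1 - y


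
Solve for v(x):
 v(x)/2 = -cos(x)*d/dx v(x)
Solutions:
 v(x) = C1*(sin(x) - 1)^(1/4)/(sin(x) + 1)^(1/4)


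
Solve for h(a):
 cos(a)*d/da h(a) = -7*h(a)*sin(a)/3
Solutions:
 h(a) = C1*cos(a)^(7/3)


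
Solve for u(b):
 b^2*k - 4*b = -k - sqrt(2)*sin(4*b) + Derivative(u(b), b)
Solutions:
 u(b) = C1 + b^3*k/3 - 2*b^2 + b*k - sqrt(2)*cos(4*b)/4


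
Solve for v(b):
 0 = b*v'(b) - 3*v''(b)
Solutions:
 v(b) = C1 + C2*erfi(sqrt(6)*b/6)


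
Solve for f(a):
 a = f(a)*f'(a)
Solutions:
 f(a) = -sqrt(C1 + a^2)
 f(a) = sqrt(C1 + a^2)


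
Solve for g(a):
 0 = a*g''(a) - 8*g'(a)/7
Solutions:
 g(a) = C1 + C2*a^(15/7)


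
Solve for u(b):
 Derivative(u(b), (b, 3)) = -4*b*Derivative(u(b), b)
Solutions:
 u(b) = C1 + Integral(C2*airyai(-2^(2/3)*b) + C3*airybi(-2^(2/3)*b), b)


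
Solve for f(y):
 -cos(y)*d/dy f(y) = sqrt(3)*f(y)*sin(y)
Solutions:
 f(y) = C1*cos(y)^(sqrt(3))


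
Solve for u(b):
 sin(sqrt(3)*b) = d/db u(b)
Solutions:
 u(b) = C1 - sqrt(3)*cos(sqrt(3)*b)/3


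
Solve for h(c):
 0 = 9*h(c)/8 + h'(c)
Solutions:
 h(c) = C1*exp(-9*c/8)


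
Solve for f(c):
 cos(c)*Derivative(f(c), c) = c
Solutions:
 f(c) = C1 + Integral(c/cos(c), c)


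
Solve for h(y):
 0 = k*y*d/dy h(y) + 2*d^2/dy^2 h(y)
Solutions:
 h(y) = Piecewise((-sqrt(pi)*C1*erf(sqrt(k)*y/2)/sqrt(k) - C2, (k > 0) | (k < 0)), (-C1*y - C2, True))


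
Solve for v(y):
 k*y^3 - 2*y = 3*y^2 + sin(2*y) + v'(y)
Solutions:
 v(y) = C1 + k*y^4/4 - y^3 - y^2 + cos(2*y)/2


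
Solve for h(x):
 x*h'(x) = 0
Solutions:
 h(x) = C1


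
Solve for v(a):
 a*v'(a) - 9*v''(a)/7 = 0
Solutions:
 v(a) = C1 + C2*erfi(sqrt(14)*a/6)


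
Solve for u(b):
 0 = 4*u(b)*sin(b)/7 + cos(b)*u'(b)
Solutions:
 u(b) = C1*cos(b)^(4/7)


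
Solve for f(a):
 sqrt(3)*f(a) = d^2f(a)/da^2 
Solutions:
 f(a) = C1*exp(-3^(1/4)*a) + C2*exp(3^(1/4)*a)


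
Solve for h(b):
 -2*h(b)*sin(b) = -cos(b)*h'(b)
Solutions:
 h(b) = C1/cos(b)^2


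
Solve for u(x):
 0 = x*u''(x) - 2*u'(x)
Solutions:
 u(x) = C1 + C2*x^3


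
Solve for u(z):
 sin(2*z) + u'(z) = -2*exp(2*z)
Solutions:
 u(z) = C1 - exp(2*z) + cos(2*z)/2


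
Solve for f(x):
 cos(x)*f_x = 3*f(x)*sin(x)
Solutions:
 f(x) = C1/cos(x)^3


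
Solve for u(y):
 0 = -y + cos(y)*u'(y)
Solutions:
 u(y) = C1 + Integral(y/cos(y), y)


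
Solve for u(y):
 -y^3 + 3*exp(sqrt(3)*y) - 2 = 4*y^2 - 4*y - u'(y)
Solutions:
 u(y) = C1 + y^4/4 + 4*y^3/3 - 2*y^2 + 2*y - sqrt(3)*exp(sqrt(3)*y)


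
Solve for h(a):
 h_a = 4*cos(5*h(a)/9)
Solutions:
 -4*a - 9*log(sin(5*h(a)/9) - 1)/10 + 9*log(sin(5*h(a)/9) + 1)/10 = C1


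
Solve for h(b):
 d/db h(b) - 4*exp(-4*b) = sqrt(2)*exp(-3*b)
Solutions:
 h(b) = C1 - sqrt(2)*exp(-3*b)/3 - exp(-4*b)


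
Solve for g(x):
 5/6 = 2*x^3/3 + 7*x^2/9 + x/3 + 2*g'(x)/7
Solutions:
 g(x) = C1 - 7*x^4/12 - 49*x^3/54 - 7*x^2/12 + 35*x/12


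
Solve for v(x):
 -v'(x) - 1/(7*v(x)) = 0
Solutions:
 v(x) = -sqrt(C1 - 14*x)/7
 v(x) = sqrt(C1 - 14*x)/7


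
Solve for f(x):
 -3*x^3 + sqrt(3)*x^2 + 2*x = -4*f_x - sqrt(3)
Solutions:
 f(x) = C1 + 3*x^4/16 - sqrt(3)*x^3/12 - x^2/4 - sqrt(3)*x/4


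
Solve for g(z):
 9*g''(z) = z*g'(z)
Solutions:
 g(z) = C1 + C2*erfi(sqrt(2)*z/6)


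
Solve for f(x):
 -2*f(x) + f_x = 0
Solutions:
 f(x) = C1*exp(2*x)


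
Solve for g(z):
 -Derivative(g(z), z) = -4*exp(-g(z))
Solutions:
 g(z) = log(C1 + 4*z)


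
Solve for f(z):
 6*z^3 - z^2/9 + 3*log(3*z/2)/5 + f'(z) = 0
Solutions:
 f(z) = C1 - 3*z^4/2 + z^3/27 - 3*z*log(z)/5 - 3*z*log(3)/5 + 3*z*log(2)/5 + 3*z/5


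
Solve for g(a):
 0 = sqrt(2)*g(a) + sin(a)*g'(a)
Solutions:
 g(a) = C1*(cos(a) + 1)^(sqrt(2)/2)/(cos(a) - 1)^(sqrt(2)/2)


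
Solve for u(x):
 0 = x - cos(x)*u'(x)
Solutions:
 u(x) = C1 + Integral(x/cos(x), x)


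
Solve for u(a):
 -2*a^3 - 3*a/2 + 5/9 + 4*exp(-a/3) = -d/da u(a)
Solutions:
 u(a) = C1 + a^4/2 + 3*a^2/4 - 5*a/9 + 12*exp(-a/3)


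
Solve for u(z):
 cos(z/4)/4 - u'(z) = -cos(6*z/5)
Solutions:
 u(z) = C1 + sin(z/4) + 5*sin(6*z/5)/6


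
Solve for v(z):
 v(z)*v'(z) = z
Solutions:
 v(z) = -sqrt(C1 + z^2)
 v(z) = sqrt(C1 + z^2)


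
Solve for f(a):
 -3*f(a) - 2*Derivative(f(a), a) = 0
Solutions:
 f(a) = C1*exp(-3*a/2)


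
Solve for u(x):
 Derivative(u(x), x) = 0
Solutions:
 u(x) = C1


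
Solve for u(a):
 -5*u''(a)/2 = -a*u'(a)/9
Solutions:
 u(a) = C1 + C2*erfi(sqrt(5)*a/15)


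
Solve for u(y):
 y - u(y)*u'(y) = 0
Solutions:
 u(y) = -sqrt(C1 + y^2)
 u(y) = sqrt(C1 + y^2)


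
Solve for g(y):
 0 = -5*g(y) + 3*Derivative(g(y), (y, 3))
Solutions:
 g(y) = C3*exp(3^(2/3)*5^(1/3)*y/3) + (C1*sin(3^(1/6)*5^(1/3)*y/2) + C2*cos(3^(1/6)*5^(1/3)*y/2))*exp(-3^(2/3)*5^(1/3)*y/6)


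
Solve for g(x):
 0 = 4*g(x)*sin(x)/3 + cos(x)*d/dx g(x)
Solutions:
 g(x) = C1*cos(x)^(4/3)


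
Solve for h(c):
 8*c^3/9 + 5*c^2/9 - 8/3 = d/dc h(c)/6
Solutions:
 h(c) = C1 + 4*c^4/3 + 10*c^3/9 - 16*c


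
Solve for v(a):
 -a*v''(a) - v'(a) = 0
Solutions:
 v(a) = C1 + C2*log(a)


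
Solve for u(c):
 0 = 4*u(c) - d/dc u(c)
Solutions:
 u(c) = C1*exp(4*c)


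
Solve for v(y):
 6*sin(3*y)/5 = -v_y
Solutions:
 v(y) = C1 + 2*cos(3*y)/5


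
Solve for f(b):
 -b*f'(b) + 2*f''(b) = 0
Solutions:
 f(b) = C1 + C2*erfi(b/2)


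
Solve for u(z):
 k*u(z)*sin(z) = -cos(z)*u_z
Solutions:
 u(z) = C1*exp(k*log(cos(z)))


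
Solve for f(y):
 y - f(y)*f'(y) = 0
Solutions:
 f(y) = -sqrt(C1 + y^2)
 f(y) = sqrt(C1 + y^2)


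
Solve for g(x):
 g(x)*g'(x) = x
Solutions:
 g(x) = -sqrt(C1 + x^2)
 g(x) = sqrt(C1 + x^2)


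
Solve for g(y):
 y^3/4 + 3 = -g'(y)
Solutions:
 g(y) = C1 - y^4/16 - 3*y


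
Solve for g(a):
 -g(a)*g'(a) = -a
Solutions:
 g(a) = -sqrt(C1 + a^2)
 g(a) = sqrt(C1 + a^2)


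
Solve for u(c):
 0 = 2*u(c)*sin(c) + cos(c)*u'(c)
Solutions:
 u(c) = C1*cos(c)^2


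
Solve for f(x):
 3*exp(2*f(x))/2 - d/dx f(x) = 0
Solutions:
 f(x) = log(-sqrt(-1/(C1 + 3*x)))
 f(x) = log(-1/(C1 + 3*x))/2


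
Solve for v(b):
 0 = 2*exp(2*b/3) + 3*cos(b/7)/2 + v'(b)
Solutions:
 v(b) = C1 - 3*exp(2*b/3) - 21*sin(b/7)/2


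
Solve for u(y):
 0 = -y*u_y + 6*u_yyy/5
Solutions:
 u(y) = C1 + Integral(C2*airyai(5^(1/3)*6^(2/3)*y/6) + C3*airybi(5^(1/3)*6^(2/3)*y/6), y)


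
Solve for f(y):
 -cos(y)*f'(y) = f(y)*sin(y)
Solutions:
 f(y) = C1*cos(y)


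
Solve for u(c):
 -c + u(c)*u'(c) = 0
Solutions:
 u(c) = -sqrt(C1 + c^2)
 u(c) = sqrt(C1 + c^2)


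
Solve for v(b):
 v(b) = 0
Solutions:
 v(b) = 0


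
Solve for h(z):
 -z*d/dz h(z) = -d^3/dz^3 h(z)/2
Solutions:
 h(z) = C1 + Integral(C2*airyai(2^(1/3)*z) + C3*airybi(2^(1/3)*z), z)


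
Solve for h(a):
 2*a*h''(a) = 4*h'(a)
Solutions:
 h(a) = C1 + C2*a^3


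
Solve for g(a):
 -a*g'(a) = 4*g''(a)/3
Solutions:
 g(a) = C1 + C2*erf(sqrt(6)*a/4)


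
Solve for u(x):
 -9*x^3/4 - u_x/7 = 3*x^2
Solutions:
 u(x) = C1 - 63*x^4/16 - 7*x^3


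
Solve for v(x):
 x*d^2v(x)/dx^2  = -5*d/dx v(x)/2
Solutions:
 v(x) = C1 + C2/x^(3/2)


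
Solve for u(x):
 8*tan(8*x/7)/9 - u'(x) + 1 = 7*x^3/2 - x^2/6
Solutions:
 u(x) = C1 - 7*x^4/8 + x^3/18 + x - 7*log(cos(8*x/7))/9


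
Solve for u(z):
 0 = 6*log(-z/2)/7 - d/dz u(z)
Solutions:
 u(z) = C1 + 6*z*log(-z)/7 + 6*z*(-1 - log(2))/7


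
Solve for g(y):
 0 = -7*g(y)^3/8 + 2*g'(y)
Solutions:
 g(y) = -2*sqrt(2)*sqrt(-1/(C1 + 7*y))
 g(y) = 2*sqrt(2)*sqrt(-1/(C1 + 7*y))


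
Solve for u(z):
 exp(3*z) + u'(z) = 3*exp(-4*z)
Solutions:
 u(z) = C1 - exp(3*z)/3 - 3*exp(-4*z)/4


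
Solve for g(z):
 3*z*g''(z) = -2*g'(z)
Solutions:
 g(z) = C1 + C2*z^(1/3)


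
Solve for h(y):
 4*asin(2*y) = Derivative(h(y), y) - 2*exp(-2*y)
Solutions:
 h(y) = C1 + 4*y*asin(2*y) + 2*sqrt(1 - 4*y^2) - exp(-2*y)


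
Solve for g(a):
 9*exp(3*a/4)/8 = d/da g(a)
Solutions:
 g(a) = C1 + 3*exp(3*a/4)/2


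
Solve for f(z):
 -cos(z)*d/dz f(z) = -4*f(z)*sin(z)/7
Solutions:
 f(z) = C1/cos(z)^(4/7)


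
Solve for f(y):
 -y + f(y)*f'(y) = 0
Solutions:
 f(y) = -sqrt(C1 + y^2)
 f(y) = sqrt(C1 + y^2)


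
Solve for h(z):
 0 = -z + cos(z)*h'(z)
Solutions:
 h(z) = C1 + Integral(z/cos(z), z)


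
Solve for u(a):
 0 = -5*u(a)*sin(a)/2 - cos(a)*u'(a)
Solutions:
 u(a) = C1*cos(a)^(5/2)


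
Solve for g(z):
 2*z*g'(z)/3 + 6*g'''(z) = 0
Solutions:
 g(z) = C1 + Integral(C2*airyai(-3^(1/3)*z/3) + C3*airybi(-3^(1/3)*z/3), z)


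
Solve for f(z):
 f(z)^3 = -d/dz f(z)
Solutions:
 f(z) = -sqrt(2)*sqrt(-1/(C1 - z))/2
 f(z) = sqrt(2)*sqrt(-1/(C1 - z))/2


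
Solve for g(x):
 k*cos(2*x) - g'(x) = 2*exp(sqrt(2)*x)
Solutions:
 g(x) = C1 + k*sin(2*x)/2 - sqrt(2)*exp(sqrt(2)*x)


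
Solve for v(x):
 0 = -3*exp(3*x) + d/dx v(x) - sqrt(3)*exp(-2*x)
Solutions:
 v(x) = C1 + exp(3*x) - sqrt(3)*exp(-2*x)/2


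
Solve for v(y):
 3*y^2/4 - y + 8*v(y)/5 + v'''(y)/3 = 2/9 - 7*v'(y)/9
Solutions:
 v(y) = C1*exp(5^(1/3)*y*(-35/(324 + sqrt(113551))^(1/3) + 5^(1/3)*(324 + sqrt(113551))^(1/3))/30)*sin(sqrt(3)*5^(1/3)*y*(35/(324 + sqrt(113551))^(1/3) + 5^(1/3)*(324 + sqrt(113551))^(1/3))/30) + C2*exp(5^(1/3)*y*(-35/(324 + sqrt(113551))^(1/3) + 5^(1/3)*(324 + sqrt(113551))^(1/3))/30)*cos(sqrt(3)*5^(1/3)*y*(35/(324 + sqrt(113551))^(1/3) + 5^(1/3)*(324 + sqrt(113551))^(1/3))/30) + C3*exp(-5^(1/3)*y*(-35/(324 + sqrt(113551))^(1/3) + 5^(1/3)*(324 + sqrt(113551))^(1/3))/15) - 15*y^2/32 + 415*y/384 - 10685/27648


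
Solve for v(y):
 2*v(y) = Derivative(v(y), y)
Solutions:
 v(y) = C1*exp(2*y)


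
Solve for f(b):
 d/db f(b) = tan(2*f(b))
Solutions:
 f(b) = -asin(C1*exp(2*b))/2 + pi/2
 f(b) = asin(C1*exp(2*b))/2


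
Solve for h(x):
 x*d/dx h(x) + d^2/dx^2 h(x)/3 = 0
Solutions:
 h(x) = C1 + C2*erf(sqrt(6)*x/2)


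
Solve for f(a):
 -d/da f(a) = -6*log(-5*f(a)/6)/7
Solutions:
 -7*Integral(1/(log(-_y) - log(6) + log(5)), (_y, f(a)))/6 = C1 - a


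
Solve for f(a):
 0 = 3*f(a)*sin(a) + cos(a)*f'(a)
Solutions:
 f(a) = C1*cos(a)^3


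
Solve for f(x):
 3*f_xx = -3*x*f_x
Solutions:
 f(x) = C1 + C2*erf(sqrt(2)*x/2)


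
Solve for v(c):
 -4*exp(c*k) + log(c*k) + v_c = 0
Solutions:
 v(c) = C1 - c*log(c*k) + c + Piecewise((4*exp(c*k)/k, Ne(k, 0)), (4*c, True))


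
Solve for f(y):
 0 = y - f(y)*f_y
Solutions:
 f(y) = -sqrt(C1 + y^2)
 f(y) = sqrt(C1 + y^2)


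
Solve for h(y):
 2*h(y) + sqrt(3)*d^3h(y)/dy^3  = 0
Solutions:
 h(y) = C3*exp(-2^(1/3)*3^(5/6)*y/3) + (C1*sin(6^(1/3)*y/2) + C2*cos(6^(1/3)*y/2))*exp(2^(1/3)*3^(5/6)*y/6)


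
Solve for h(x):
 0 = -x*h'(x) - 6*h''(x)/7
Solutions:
 h(x) = C1 + C2*erf(sqrt(21)*x/6)


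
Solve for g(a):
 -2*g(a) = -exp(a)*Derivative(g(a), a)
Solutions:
 g(a) = C1*exp(-2*exp(-a))


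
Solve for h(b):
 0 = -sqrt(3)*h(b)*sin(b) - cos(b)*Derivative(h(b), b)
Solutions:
 h(b) = C1*cos(b)^(sqrt(3))


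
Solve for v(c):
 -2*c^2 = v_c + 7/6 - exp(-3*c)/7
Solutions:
 v(c) = C1 - 2*c^3/3 - 7*c/6 - exp(-3*c)/21


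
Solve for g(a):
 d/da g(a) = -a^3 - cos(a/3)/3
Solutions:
 g(a) = C1 - a^4/4 - sin(a/3)


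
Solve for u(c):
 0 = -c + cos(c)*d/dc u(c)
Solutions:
 u(c) = C1 + Integral(c/cos(c), c)


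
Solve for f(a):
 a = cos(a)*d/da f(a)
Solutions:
 f(a) = C1 + Integral(a/cos(a), a)


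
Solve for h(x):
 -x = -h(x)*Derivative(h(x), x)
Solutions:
 h(x) = -sqrt(C1 + x^2)
 h(x) = sqrt(C1 + x^2)


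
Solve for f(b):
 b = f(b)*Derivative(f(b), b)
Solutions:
 f(b) = -sqrt(C1 + b^2)
 f(b) = sqrt(C1 + b^2)


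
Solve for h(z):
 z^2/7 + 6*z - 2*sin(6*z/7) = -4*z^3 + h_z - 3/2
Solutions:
 h(z) = C1 + z^4 + z^3/21 + 3*z^2 + 3*z/2 + 7*cos(6*z/7)/3


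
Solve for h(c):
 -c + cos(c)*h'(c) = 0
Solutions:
 h(c) = C1 + Integral(c/cos(c), c)


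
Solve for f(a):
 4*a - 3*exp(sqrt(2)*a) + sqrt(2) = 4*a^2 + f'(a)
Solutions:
 f(a) = C1 - 4*a^3/3 + 2*a^2 + sqrt(2)*a - 3*sqrt(2)*exp(sqrt(2)*a)/2


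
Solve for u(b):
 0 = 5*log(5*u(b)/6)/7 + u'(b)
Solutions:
 7*Integral(1/(log(_y) - log(6) + log(5)), (_y, u(b)))/5 = C1 - b


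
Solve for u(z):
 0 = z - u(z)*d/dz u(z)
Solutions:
 u(z) = -sqrt(C1 + z^2)
 u(z) = sqrt(C1 + z^2)


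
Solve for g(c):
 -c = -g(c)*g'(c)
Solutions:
 g(c) = -sqrt(C1 + c^2)
 g(c) = sqrt(C1 + c^2)


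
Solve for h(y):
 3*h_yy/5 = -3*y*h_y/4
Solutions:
 h(y) = C1 + C2*erf(sqrt(10)*y/4)


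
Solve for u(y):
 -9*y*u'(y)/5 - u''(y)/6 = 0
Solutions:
 u(y) = C1 + C2*erf(3*sqrt(15)*y/5)


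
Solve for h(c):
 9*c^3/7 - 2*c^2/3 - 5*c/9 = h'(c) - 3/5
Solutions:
 h(c) = C1 + 9*c^4/28 - 2*c^3/9 - 5*c^2/18 + 3*c/5


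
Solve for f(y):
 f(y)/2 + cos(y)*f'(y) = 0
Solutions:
 f(y) = C1*(sin(y) - 1)^(1/4)/(sin(y) + 1)^(1/4)


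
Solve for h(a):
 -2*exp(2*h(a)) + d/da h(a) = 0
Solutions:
 h(a) = log(-sqrt(-1/(C1 + 2*a))) - log(2)/2
 h(a) = log(-1/(C1 + 2*a))/2 - log(2)/2


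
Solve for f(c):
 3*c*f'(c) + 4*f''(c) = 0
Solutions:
 f(c) = C1 + C2*erf(sqrt(6)*c/4)


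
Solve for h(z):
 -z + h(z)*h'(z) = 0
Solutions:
 h(z) = -sqrt(C1 + z^2)
 h(z) = sqrt(C1 + z^2)


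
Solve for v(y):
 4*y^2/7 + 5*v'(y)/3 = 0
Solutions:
 v(y) = C1 - 4*y^3/35


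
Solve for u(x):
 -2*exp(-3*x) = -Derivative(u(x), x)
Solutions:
 u(x) = C1 - 2*exp(-3*x)/3


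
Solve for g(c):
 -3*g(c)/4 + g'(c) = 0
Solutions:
 g(c) = C1*exp(3*c/4)


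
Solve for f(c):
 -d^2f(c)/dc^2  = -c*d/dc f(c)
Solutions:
 f(c) = C1 + C2*erfi(sqrt(2)*c/2)


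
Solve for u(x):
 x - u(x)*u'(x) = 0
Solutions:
 u(x) = -sqrt(C1 + x^2)
 u(x) = sqrt(C1 + x^2)


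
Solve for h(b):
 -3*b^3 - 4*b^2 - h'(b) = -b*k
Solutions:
 h(b) = C1 - 3*b^4/4 - 4*b^3/3 + b^2*k/2


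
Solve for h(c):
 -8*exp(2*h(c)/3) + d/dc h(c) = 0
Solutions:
 h(c) = 3*log(-sqrt(-1/(C1 + 8*c))) - 3*log(2) + 3*log(6)/2
 h(c) = 3*log(-1/(C1 + 8*c))/2 - 3*log(2) + 3*log(6)/2


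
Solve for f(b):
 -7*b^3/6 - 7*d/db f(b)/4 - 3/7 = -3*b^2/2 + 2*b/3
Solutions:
 f(b) = C1 - b^4/6 + 2*b^3/7 - 4*b^2/21 - 12*b/49


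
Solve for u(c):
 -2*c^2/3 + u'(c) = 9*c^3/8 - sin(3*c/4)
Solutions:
 u(c) = C1 + 9*c^4/32 + 2*c^3/9 + 4*cos(3*c/4)/3


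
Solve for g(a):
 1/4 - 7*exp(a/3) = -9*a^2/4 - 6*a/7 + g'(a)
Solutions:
 g(a) = C1 + 3*a^3/4 + 3*a^2/7 + a/4 - 21*exp(a/3)


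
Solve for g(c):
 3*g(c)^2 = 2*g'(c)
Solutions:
 g(c) = -2/(C1 + 3*c)


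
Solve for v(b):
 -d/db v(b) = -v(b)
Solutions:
 v(b) = C1*exp(b)


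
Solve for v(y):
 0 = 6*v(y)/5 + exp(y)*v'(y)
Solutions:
 v(y) = C1*exp(6*exp(-y)/5)


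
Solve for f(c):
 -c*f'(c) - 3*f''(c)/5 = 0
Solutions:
 f(c) = C1 + C2*erf(sqrt(30)*c/6)


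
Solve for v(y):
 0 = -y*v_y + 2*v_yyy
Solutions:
 v(y) = C1 + Integral(C2*airyai(2^(2/3)*y/2) + C3*airybi(2^(2/3)*y/2), y)


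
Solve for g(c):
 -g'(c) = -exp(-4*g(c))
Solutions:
 g(c) = log(-I*(C1 + 4*c)^(1/4))
 g(c) = log(I*(C1 + 4*c)^(1/4))
 g(c) = log(-(C1 + 4*c)^(1/4))
 g(c) = log(C1 + 4*c)/4


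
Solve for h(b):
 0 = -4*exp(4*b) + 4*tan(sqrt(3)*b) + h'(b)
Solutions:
 h(b) = C1 + exp(4*b) + 4*sqrt(3)*log(cos(sqrt(3)*b))/3


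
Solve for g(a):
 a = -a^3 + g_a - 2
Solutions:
 g(a) = C1 + a^4/4 + a^2/2 + 2*a


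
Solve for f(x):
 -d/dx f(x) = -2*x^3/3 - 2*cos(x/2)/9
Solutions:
 f(x) = C1 + x^4/6 + 4*sin(x/2)/9


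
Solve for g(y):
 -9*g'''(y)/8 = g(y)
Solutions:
 g(y) = C3*exp(-2*3^(1/3)*y/3) + (C1*sin(3^(5/6)*y/3) + C2*cos(3^(5/6)*y/3))*exp(3^(1/3)*y/3)


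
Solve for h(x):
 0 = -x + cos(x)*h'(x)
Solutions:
 h(x) = C1 + Integral(x/cos(x), x)


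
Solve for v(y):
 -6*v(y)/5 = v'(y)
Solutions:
 v(y) = C1*exp(-6*y/5)


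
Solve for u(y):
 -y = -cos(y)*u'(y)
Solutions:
 u(y) = C1 + Integral(y/cos(y), y)


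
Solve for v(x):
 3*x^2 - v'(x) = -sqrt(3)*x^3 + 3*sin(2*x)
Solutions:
 v(x) = C1 + sqrt(3)*x^4/4 + x^3 + 3*cos(2*x)/2


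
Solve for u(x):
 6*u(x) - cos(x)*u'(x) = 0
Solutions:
 u(x) = C1*(sin(x)^3 + 3*sin(x)^2 + 3*sin(x) + 1)/(sin(x)^3 - 3*sin(x)^2 + 3*sin(x) - 1)


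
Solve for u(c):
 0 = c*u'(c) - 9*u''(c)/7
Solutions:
 u(c) = C1 + C2*erfi(sqrt(14)*c/6)


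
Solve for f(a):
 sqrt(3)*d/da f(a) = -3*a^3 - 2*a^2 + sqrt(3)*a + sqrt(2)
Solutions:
 f(a) = C1 - sqrt(3)*a^4/4 - 2*sqrt(3)*a^3/9 + a^2/2 + sqrt(6)*a/3


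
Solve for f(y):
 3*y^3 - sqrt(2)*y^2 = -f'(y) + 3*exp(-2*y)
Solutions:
 f(y) = C1 - 3*y^4/4 + sqrt(2)*y^3/3 - 3*exp(-2*y)/2


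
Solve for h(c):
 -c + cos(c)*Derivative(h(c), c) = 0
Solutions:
 h(c) = C1 + Integral(c/cos(c), c)


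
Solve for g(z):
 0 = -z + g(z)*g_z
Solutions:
 g(z) = -sqrt(C1 + z^2)
 g(z) = sqrt(C1 + z^2)


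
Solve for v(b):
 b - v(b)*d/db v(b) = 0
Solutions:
 v(b) = -sqrt(C1 + b^2)
 v(b) = sqrt(C1 + b^2)


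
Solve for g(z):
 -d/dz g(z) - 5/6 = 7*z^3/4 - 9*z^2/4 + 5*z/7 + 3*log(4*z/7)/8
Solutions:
 g(z) = C1 - 7*z^4/16 + 3*z^3/4 - 5*z^2/14 - 3*z*log(z)/8 - 3*z*log(2)/4 - 11*z/24 + 3*z*log(7)/8


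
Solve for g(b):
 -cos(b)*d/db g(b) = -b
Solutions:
 g(b) = C1 + Integral(b/cos(b), b)


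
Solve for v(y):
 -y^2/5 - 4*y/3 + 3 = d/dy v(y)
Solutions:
 v(y) = C1 - y^3/15 - 2*y^2/3 + 3*y


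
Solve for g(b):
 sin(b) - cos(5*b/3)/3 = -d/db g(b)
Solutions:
 g(b) = C1 + sin(5*b/3)/5 + cos(b)


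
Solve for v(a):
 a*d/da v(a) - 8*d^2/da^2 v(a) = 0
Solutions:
 v(a) = C1 + C2*erfi(a/4)


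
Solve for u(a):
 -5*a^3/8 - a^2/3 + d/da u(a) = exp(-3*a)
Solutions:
 u(a) = C1 + 5*a^4/32 + a^3/9 - exp(-3*a)/3
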